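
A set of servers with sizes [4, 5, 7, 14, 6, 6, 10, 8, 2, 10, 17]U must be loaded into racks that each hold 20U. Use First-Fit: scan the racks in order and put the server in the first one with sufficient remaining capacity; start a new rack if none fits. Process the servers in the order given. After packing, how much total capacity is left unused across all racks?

Put 4U in rack 1; 16U remain.
Put 5U in rack 1; 11U remain.
Put 7U in rack 1; 4U remain.
Put 14U in rack 2; 6U remain.
Put 6U in rack 2; 0U remain.
Put 6U in rack 3; 14U remain.
Put 10U in rack 3; 4U remain.
Put 8U in rack 4; 12U remain.
Put 2U in rack 1; 2U remain.
Put 10U in rack 4; 2U remain.
Put 17U in rack 5; 3U remain.
5 racks × 20U = 100U; used 89U; unused 11U.

11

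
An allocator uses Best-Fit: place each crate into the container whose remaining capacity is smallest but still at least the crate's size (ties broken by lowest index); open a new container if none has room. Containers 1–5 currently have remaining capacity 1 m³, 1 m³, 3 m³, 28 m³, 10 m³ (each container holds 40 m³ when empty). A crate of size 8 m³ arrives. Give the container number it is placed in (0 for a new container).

Containers with room: container 4 (28 m³), container 5 (10 m³).
Tightest fit is container 5 with 10 m³ free.

5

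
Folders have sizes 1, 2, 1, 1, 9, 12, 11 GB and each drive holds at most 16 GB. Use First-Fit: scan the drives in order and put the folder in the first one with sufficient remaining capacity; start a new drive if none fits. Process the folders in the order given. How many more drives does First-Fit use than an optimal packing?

0

First-Fit: [1,2,1,1,9] [12] [11] → 3 drives.
Total size 37 GB; any packing needs at least ⌈37/16⌉ = 3 drives.
So 3 is already optimal.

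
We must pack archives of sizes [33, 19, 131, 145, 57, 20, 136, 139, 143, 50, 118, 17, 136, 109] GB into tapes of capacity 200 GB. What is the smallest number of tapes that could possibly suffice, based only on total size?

7 tapes

Total size = 33 + 19 + 131 + 145 + 57 + 20 + 136 + 139 + 143 + 50 + 118 + 17 + 136 + 109 = 1253 GB.
⌈1253 / 200⌉ = 7.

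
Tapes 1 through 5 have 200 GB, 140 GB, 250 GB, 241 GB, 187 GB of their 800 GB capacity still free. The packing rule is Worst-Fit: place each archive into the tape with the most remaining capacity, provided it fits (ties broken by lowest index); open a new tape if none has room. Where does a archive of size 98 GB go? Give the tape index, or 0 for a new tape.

Tapes with room: tape 1 (200 GB), tape 2 (140 GB), tape 3 (250 GB), tape 4 (241 GB), tape 5 (187 GB).
Most room is tape 3 with 250 GB free.

3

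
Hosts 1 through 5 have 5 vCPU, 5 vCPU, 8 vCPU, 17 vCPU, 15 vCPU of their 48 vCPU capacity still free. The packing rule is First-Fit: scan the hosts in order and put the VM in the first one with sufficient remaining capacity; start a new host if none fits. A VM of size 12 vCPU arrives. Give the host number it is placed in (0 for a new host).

Hosts with room: host 4 (17 vCPU), host 5 (15 vCPU).
The first with room is host 4.

4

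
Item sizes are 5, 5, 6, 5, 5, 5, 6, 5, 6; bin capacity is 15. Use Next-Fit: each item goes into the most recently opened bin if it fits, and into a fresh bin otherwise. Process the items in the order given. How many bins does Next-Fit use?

Put 5 in bin 1; 10 remain.
Put 5 in bin 1; 5 remain.
Put 6 in bin 2; 9 remain.
Put 5 in bin 2; 4 remain.
Put 5 in bin 3; 10 remain.
Put 5 in bin 3; 5 remain.
Put 6 in bin 4; 9 remain.
Put 5 in bin 4; 4 remain.
Put 6 in bin 5; 9 remain.
Final bins: [5,5] [6,5] [5,5] [6,5] [6].

5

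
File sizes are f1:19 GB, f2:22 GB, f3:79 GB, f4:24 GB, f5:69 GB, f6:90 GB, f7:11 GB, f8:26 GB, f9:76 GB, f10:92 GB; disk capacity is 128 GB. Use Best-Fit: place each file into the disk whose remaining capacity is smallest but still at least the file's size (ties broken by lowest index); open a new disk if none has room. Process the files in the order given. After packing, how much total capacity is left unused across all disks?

132

Put f1 (19 GB) in disk 1; 109 GB remain.
Put f2 (22 GB) in disk 1; 87 GB remain.
Put f3 (79 GB) in disk 1; 8 GB remain.
Put f4 (24 GB) in disk 2; 104 GB remain.
Put f5 (69 GB) in disk 2; 35 GB remain.
Put f6 (90 GB) in disk 3; 38 GB remain.
Put f7 (11 GB) in disk 2; 24 GB remain.
Put f8 (26 GB) in disk 3; 12 GB remain.
Put f9 (76 GB) in disk 4; 52 GB remain.
Put f10 (92 GB) in disk 5; 36 GB remain.
5 disks × 128 GB = 640 GB; used 508 GB; unused 132 GB.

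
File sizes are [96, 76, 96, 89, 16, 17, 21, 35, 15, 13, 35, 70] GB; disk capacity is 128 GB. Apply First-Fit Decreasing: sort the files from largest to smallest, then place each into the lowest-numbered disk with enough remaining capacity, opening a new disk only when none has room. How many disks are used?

5

Sorted descending: 96, 96, 89, 76, 70, 35, 35, 21, 17, 16, 15, 13.
96 GB → disk 1 (remaining 32 GB)
96 GB → disk 2 (remaining 32 GB)
89 GB → disk 3 (remaining 39 GB)
76 GB → disk 4 (remaining 52 GB)
70 GB → disk 5 (remaining 58 GB)
35 GB → disk 3 (remaining 4 GB)
35 GB → disk 4 (remaining 17 GB)
21 GB → disk 1 (remaining 11 GB)
17 GB → disk 2 (remaining 15 GB)
16 GB → disk 4 (remaining 1 GB)
15 GB → disk 2 (remaining 0 GB)
13 GB → disk 5 (remaining 45 GB)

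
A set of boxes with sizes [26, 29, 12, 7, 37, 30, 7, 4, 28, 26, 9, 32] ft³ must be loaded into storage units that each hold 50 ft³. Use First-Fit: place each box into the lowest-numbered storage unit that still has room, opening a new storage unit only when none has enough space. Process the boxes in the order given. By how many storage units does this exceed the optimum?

First-Fit: [26,12,7,4] [29,7,9] [37] [30] [28] [26] [32] → 7 storage units.
7 boxes exceed 25 ft³ (half the capacity), and no two of those can share a storage unit, so at least 7 storage units are needed.
So 7 is already optimal.

0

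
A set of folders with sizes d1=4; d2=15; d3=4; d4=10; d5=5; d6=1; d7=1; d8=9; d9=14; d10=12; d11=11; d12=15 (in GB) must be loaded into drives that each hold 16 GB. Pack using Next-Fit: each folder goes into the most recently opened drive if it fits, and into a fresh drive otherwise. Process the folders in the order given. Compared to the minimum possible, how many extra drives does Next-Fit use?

1

Next-Fit: [4] [15] [4,10] [5,1,1,9] [14] [12] [11] [15] → 8 drives.
Total size 101 GB; any packing needs at least ⌈101/16⌉ = 7 drives.
An optimal packing achieves that bound: [15,1] [15,1] [14] [12,4] [11,5] [10,4] [9] → 7 drives.
Excess: 8 − 7 = 1.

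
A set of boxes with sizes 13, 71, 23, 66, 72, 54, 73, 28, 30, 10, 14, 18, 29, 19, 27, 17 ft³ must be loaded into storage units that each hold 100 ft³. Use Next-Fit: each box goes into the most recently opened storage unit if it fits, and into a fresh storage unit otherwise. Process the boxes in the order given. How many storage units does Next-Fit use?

13 ft³ → storage unit 1 (remaining 87 ft³)
71 ft³ → storage unit 1 (remaining 16 ft³)
23 ft³ → storage unit 2 (remaining 77 ft³)
66 ft³ → storage unit 2 (remaining 11 ft³)
72 ft³ → storage unit 3 (remaining 28 ft³)
54 ft³ → storage unit 4 (remaining 46 ft³)
73 ft³ → storage unit 5 (remaining 27 ft³)
28 ft³ → storage unit 6 (remaining 72 ft³)
30 ft³ → storage unit 6 (remaining 42 ft³)
10 ft³ → storage unit 6 (remaining 32 ft³)
14 ft³ → storage unit 6 (remaining 18 ft³)
18 ft³ → storage unit 6 (remaining 0 ft³)
29 ft³ → storage unit 7 (remaining 71 ft³)
19 ft³ → storage unit 7 (remaining 52 ft³)
27 ft³ → storage unit 7 (remaining 25 ft³)
17 ft³ → storage unit 7 (remaining 8 ft³)

7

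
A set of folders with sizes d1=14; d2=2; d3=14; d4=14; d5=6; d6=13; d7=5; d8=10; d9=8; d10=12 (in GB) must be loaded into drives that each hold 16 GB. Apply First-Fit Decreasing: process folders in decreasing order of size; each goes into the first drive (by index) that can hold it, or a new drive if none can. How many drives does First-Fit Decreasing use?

7

Sorted descending: 14, 14, 14, 13, 12, 10, 8, 6, 5, 2.
drive 1: place 14 GB, 2 GB left
drive 2: place 14 GB, 2 GB left
drive 3: place 14 GB, 2 GB left
drive 4: place 13 GB, 3 GB left
drive 5: place 12 GB, 4 GB left
drive 6: place 10 GB, 6 GB left
drive 7: place 8 GB, 8 GB left
drive 6: place 6 GB, 0 GB left
drive 7: place 5 GB, 3 GB left
drive 1: place 2 GB, 0 GB left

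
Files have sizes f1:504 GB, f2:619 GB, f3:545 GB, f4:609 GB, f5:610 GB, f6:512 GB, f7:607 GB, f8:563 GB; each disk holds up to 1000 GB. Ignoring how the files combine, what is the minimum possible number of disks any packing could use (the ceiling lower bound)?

Total size = 504 + 619 + 545 + 609 + 610 + 512 + 607 + 563 = 4569 GB.
⌈4569 / 1000⌉ = 5.

5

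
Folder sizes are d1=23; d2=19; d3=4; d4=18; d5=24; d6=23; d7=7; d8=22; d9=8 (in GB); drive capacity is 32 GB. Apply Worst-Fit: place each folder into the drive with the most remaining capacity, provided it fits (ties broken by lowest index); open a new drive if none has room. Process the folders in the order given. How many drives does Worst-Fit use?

6 drives

Put d1 (23 GB) in drive 1; 9 GB remain.
Put d2 (19 GB) in drive 2; 13 GB remain.
Put d3 (4 GB) in drive 2; 9 GB remain.
Put d4 (18 GB) in drive 3; 14 GB remain.
Put d5 (24 GB) in drive 4; 8 GB remain.
Put d6 (23 GB) in drive 5; 9 GB remain.
Put d7 (7 GB) in drive 3; 7 GB remain.
Put d8 (22 GB) in drive 6; 10 GB remain.
Put d9 (8 GB) in drive 6; 2 GB remain.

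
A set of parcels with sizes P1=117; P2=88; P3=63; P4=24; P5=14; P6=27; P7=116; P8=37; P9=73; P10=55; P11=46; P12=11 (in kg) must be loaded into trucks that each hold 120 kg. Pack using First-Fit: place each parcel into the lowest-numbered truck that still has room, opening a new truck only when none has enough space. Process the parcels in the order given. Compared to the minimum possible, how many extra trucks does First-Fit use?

First-Fit: [117] [88,24] [63,14,27,11] [116] [37,73] [55,46] → 6 trucks.
Total size 671 kg; any packing needs at least ⌈671/120⌉ = 6 trucks.
So 6 is already optimal.

0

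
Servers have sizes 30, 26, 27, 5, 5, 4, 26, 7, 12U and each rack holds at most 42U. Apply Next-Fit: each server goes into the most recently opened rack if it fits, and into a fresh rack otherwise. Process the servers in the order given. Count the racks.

Put 30U in rack 1; 12U remain.
Put 26U in rack 2; 16U remain.
Put 27U in rack 3; 15U remain.
Put 5U in rack 3; 10U remain.
Put 5U in rack 3; 5U remain.
Put 4U in rack 3; 1U remain.
Put 26U in rack 4; 16U remain.
Put 7U in rack 4; 9U remain.
Put 12U in rack 5; 30U remain.
Final racks: [30] [26] [27,5,5,4] [26,7] [12].

5 racks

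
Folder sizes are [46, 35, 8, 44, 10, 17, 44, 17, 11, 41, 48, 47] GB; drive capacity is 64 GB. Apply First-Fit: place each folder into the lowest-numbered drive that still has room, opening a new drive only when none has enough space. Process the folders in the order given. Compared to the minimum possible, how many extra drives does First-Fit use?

0

First-Fit: [46,8,10] [35,17,11] [44,17] [44] [41] [48] [47] → 7 drives.
7 folders exceed 32 GB (half the capacity), and no two of those can share a drive, so at least 7 drives are needed.
So 7 is already optimal.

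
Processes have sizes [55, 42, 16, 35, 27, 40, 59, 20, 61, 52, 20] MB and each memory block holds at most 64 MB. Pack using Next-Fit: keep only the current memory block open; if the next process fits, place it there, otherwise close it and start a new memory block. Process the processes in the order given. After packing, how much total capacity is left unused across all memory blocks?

55 MB → memory block 1 (remaining 9 MB)
42 MB → memory block 2 (remaining 22 MB)
16 MB → memory block 2 (remaining 6 MB)
35 MB → memory block 3 (remaining 29 MB)
27 MB → memory block 3 (remaining 2 MB)
40 MB → memory block 4 (remaining 24 MB)
59 MB → memory block 5 (remaining 5 MB)
20 MB → memory block 6 (remaining 44 MB)
61 MB → memory block 7 (remaining 3 MB)
52 MB → memory block 8 (remaining 12 MB)
20 MB → memory block 9 (remaining 44 MB)
9 memory blocks × 64 MB = 576 MB; used 427 MB; unused 149 MB.

149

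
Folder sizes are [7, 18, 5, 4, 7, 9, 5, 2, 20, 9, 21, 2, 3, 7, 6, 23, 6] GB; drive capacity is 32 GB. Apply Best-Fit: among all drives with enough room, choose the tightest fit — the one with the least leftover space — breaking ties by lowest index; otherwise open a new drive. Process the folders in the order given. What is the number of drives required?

7 GB → drive 1 (remaining 25 GB)
18 GB → drive 1 (remaining 7 GB)
5 GB → drive 1 (remaining 2 GB)
4 GB → drive 2 (remaining 28 GB)
7 GB → drive 2 (remaining 21 GB)
9 GB → drive 2 (remaining 12 GB)
5 GB → drive 2 (remaining 7 GB)
2 GB → drive 1 (remaining 0 GB)
20 GB → drive 3 (remaining 12 GB)
9 GB → drive 3 (remaining 3 GB)
21 GB → drive 4 (remaining 11 GB)
2 GB → drive 3 (remaining 1 GB)
3 GB → drive 2 (remaining 4 GB)
7 GB → drive 4 (remaining 4 GB)
6 GB → drive 5 (remaining 26 GB)
23 GB → drive 5 (remaining 3 GB)
6 GB → drive 6 (remaining 26 GB)

6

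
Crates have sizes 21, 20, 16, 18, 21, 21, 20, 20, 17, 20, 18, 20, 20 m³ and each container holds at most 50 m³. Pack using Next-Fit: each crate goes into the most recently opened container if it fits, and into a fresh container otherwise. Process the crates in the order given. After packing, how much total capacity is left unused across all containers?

21 m³ → container 1 (remaining 29 m³)
20 m³ → container 1 (remaining 9 m³)
16 m³ → container 2 (remaining 34 m³)
18 m³ → container 2 (remaining 16 m³)
21 m³ → container 3 (remaining 29 m³)
21 m³ → container 3 (remaining 8 m³)
20 m³ → container 4 (remaining 30 m³)
20 m³ → container 4 (remaining 10 m³)
17 m³ → container 5 (remaining 33 m³)
20 m³ → container 5 (remaining 13 m³)
18 m³ → container 6 (remaining 32 m³)
20 m³ → container 6 (remaining 12 m³)
20 m³ → container 7 (remaining 30 m³)
7 containers × 50 m³ = 350 m³; used 252 m³; unused 98 m³.

98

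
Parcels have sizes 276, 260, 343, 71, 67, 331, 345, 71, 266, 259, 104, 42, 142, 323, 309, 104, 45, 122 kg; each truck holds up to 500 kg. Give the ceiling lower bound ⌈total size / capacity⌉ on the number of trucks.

Total size = 276 + 260 + 343 + 71 + 67 + 331 + 345 + 71 + 266 + 259 + 104 + 42 + 142 + 323 + 309 + 104 + 45 + 122 = 3480 kg.
⌈3480 / 500⌉ = 7.

7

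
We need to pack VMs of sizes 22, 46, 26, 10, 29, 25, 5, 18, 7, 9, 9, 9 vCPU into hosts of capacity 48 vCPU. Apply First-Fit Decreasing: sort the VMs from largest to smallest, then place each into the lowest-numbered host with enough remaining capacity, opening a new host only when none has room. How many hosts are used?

5

Sorted descending: 46, 29, 26, 25, 22, 18, 10, 9, 9, 9, 7, 5.
Put 46 vCPU in host 1; 2 vCPU remain.
Put 29 vCPU in host 2; 19 vCPU remain.
Put 26 vCPU in host 3; 22 vCPU remain.
Put 25 vCPU in host 4; 23 vCPU remain.
Put 22 vCPU in host 3; 0 vCPU remain.
Put 18 vCPU in host 2; 1 vCPU remain.
Put 10 vCPU in host 4; 13 vCPU remain.
Put 9 vCPU in host 4; 4 vCPU remain.
Put 9 vCPU in host 5; 39 vCPU remain.
Put 9 vCPU in host 5; 30 vCPU remain.
Put 7 vCPU in host 5; 23 vCPU remain.
Put 5 vCPU in host 5; 18 vCPU remain.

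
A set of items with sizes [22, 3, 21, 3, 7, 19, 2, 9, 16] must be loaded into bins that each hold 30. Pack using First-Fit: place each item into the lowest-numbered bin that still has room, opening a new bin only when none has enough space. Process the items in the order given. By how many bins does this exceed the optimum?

First-Fit: [22,3,3,2] [21,7] [19,9] [16] → 4 bins.
Total size 102; any packing needs at least ⌈102/30⌉ = 4 bins.
So 4 is already optimal.

0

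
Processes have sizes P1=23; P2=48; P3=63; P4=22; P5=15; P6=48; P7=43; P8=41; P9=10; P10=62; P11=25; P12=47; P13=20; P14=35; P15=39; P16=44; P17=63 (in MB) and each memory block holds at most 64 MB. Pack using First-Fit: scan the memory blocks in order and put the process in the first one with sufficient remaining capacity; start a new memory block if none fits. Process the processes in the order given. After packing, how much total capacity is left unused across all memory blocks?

120

memory block 1: place P1 (23 MB), 41 MB left
memory block 2: place P2 (48 MB), 16 MB left
memory block 3: place P3 (63 MB), 1 MB left
memory block 1: place P4 (22 MB), 19 MB left
memory block 1: place P5 (15 MB), 4 MB left
memory block 4: place P6 (48 MB), 16 MB left
memory block 5: place P7 (43 MB), 21 MB left
memory block 6: place P8 (41 MB), 23 MB left
memory block 2: place P9 (10 MB), 6 MB left
memory block 7: place P10 (62 MB), 2 MB left
memory block 8: place P11 (25 MB), 39 MB left
memory block 9: place P12 (47 MB), 17 MB left
memory block 5: place P13 (20 MB), 1 MB left
memory block 8: place P14 (35 MB), 4 MB left
memory block 10: place P15 (39 MB), 25 MB left
memory block 11: place P16 (44 MB), 20 MB left
memory block 12: place P17 (63 MB), 1 MB left
12 memory blocks × 64 MB = 768 MB; used 648 MB; unused 120 MB.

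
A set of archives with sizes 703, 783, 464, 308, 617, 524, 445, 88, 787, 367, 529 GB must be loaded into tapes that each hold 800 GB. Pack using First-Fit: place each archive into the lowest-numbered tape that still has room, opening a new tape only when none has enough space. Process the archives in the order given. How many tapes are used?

703 GB → tape 1 (remaining 97 GB)
783 GB → tape 2 (remaining 17 GB)
464 GB → tape 3 (remaining 336 GB)
308 GB → tape 3 (remaining 28 GB)
617 GB → tape 4 (remaining 183 GB)
524 GB → tape 5 (remaining 276 GB)
445 GB → tape 6 (remaining 355 GB)
88 GB → tape 1 (remaining 9 GB)
787 GB → tape 7 (remaining 13 GB)
367 GB → tape 8 (remaining 433 GB)
529 GB → tape 9 (remaining 271 GB)
Final tapes: [703,88] [783] [464,308] [617] [524] [445] [787] [367] [529].

9 tapes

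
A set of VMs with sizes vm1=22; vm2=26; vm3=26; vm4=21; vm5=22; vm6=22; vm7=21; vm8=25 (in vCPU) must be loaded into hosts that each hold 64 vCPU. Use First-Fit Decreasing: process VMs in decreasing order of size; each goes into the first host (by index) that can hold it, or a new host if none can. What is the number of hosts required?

4

Sorted descending: 26, 26, 25, 22, 22, 22, 21, 21.
host 1: place 26 vCPU, 38 vCPU left
host 1: place 26 vCPU, 12 vCPU left
host 2: place 25 vCPU, 39 vCPU left
host 2: place 22 vCPU, 17 vCPU left
host 3: place 22 vCPU, 42 vCPU left
host 3: place 22 vCPU, 20 vCPU left
host 4: place 21 vCPU, 43 vCPU left
host 4: place 21 vCPU, 22 vCPU left
Final hosts: [26,26] [25,22] [22,22] [21,21].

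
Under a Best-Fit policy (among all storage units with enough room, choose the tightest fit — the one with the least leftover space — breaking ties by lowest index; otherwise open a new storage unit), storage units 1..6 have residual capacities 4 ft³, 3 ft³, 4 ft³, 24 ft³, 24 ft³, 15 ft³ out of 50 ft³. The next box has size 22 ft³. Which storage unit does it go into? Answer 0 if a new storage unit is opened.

Storage units with room: storage unit 4 (24 ft³), storage unit 5 (24 ft³).
Tightest fit is storage unit 4 with 24 ft³ free.

4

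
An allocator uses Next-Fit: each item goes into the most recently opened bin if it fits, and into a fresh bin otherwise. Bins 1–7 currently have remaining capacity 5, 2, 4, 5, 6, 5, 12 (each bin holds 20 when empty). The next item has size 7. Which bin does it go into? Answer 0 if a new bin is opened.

7

Next-Fit only looks at bin 7, which has 12 free.
7 fits there.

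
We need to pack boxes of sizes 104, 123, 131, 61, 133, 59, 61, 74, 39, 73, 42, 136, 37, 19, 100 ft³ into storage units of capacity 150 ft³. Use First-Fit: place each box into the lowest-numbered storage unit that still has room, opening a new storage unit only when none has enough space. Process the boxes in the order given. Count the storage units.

9

104 ft³ → storage unit 1 (remaining 46 ft³)
123 ft³ → storage unit 2 (remaining 27 ft³)
131 ft³ → storage unit 3 (remaining 19 ft³)
61 ft³ → storage unit 4 (remaining 89 ft³)
133 ft³ → storage unit 5 (remaining 17 ft³)
59 ft³ → storage unit 4 (remaining 30 ft³)
61 ft³ → storage unit 6 (remaining 89 ft³)
74 ft³ → storage unit 6 (remaining 15 ft³)
39 ft³ → storage unit 1 (remaining 7 ft³)
73 ft³ → storage unit 7 (remaining 77 ft³)
42 ft³ → storage unit 7 (remaining 35 ft³)
136 ft³ → storage unit 8 (remaining 14 ft³)
37 ft³ → storage unit 9 (remaining 113 ft³)
19 ft³ → storage unit 2 (remaining 8 ft³)
100 ft³ → storage unit 9 (remaining 13 ft³)
Final storage units: [104,39] [123,19] [131] [61,59] [133] [61,74] [73,42] [136] [37,100].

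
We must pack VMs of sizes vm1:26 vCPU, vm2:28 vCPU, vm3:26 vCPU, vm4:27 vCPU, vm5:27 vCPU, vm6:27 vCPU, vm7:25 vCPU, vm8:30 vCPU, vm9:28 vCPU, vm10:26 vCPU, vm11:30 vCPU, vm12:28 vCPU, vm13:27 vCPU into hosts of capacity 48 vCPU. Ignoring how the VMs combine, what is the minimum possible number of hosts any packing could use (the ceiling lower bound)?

Total size = 26 + 28 + 26 + 27 + 27 + 27 + 25 + 30 + 28 + 26 + 30 + 28 + 27 = 355 vCPU.
⌈355 / 48⌉ = 8.

8 hosts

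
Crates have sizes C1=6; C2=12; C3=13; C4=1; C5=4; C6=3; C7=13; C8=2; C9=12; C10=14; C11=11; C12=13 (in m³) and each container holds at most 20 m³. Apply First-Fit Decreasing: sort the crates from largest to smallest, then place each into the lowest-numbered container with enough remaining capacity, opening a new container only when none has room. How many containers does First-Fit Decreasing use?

Sorted descending: 14, 13, 13, 13, 12, 12, 11, 6, 4, 3, 2, 1.
Put 14 m³ in container 1; 6 m³ remain.
Put 13 m³ in container 2; 7 m³ remain.
Put 13 m³ in container 3; 7 m³ remain.
Put 13 m³ in container 4; 7 m³ remain.
Put 12 m³ in container 5; 8 m³ remain.
Put 12 m³ in container 6; 8 m³ remain.
Put 11 m³ in container 7; 9 m³ remain.
Put 6 m³ in container 1; 0 m³ remain.
Put 4 m³ in container 2; 3 m³ remain.
Put 3 m³ in container 2; 0 m³ remain.
Put 2 m³ in container 3; 5 m³ remain.
Put 1 m³ in container 3; 4 m³ remain.
Final containers: [14,6] [13,4,3] [13,2,1] [13] [12] [12] [11].

7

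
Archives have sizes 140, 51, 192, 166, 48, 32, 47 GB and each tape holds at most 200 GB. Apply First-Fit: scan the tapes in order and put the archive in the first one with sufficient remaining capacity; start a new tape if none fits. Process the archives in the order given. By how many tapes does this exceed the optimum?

0

First-Fit: [140,51] [192] [166,32] [48,47] → 4 tapes.
Total size 676 GB; any packing needs at least ⌈676/200⌉ = 4 tapes.
So 4 is already optimal.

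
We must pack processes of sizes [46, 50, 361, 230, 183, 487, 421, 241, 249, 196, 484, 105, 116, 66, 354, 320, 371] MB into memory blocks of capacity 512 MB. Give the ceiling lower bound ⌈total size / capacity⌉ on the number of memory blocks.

9 memory blocks

Total size = 46 + 50 + 361 + 230 + 183 + 487 + 421 + 241 + 249 + 196 + 484 + 105 + 116 + 66 + 354 + 320 + 371 = 4280 MB.
⌈4280 / 512⌉ = 9.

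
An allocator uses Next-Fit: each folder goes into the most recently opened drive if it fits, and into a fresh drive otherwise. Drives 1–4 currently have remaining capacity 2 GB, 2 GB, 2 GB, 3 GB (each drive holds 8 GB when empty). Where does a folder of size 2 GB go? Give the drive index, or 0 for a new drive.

4

Next-Fit only looks at drive 4, which has 3 GB free.
2 GB fits there.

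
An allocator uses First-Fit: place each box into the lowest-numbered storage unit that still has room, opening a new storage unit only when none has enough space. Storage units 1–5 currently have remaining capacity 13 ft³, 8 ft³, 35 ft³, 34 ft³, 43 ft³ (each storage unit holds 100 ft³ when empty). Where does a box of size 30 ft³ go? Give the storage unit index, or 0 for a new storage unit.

Storage units with room: storage unit 3 (35 ft³), storage unit 4 (34 ft³), storage unit 5 (43 ft³).
The first with room is storage unit 3.

3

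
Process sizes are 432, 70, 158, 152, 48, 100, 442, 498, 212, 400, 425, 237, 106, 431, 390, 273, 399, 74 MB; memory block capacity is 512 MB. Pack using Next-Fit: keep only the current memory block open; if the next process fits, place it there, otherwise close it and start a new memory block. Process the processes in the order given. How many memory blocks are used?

12

memory block 1: place 432 MB, 80 MB left
memory block 1: place 70 MB, 10 MB left
memory block 2: place 158 MB, 354 MB left
memory block 2: place 152 MB, 202 MB left
memory block 2: place 48 MB, 154 MB left
memory block 2: place 100 MB, 54 MB left
memory block 3: place 442 MB, 70 MB left
memory block 4: place 498 MB, 14 MB left
memory block 5: place 212 MB, 300 MB left
memory block 6: place 400 MB, 112 MB left
memory block 7: place 425 MB, 87 MB left
memory block 8: place 237 MB, 275 MB left
memory block 8: place 106 MB, 169 MB left
memory block 9: place 431 MB, 81 MB left
memory block 10: place 390 MB, 122 MB left
memory block 11: place 273 MB, 239 MB left
memory block 12: place 399 MB, 113 MB left
memory block 12: place 74 MB, 39 MB left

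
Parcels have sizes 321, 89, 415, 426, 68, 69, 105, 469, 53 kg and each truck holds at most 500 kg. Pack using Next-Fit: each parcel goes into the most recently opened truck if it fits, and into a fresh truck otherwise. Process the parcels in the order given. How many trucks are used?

Put 321 kg in truck 1; 179 kg remain.
Put 89 kg in truck 1; 90 kg remain.
Put 415 kg in truck 2; 85 kg remain.
Put 426 kg in truck 3; 74 kg remain.
Put 68 kg in truck 3; 6 kg remain.
Put 69 kg in truck 4; 431 kg remain.
Put 105 kg in truck 4; 326 kg remain.
Put 469 kg in truck 5; 31 kg remain.
Put 53 kg in truck 6; 447 kg remain.
Final trucks: [321,89] [415] [426,68] [69,105] [469] [53].

6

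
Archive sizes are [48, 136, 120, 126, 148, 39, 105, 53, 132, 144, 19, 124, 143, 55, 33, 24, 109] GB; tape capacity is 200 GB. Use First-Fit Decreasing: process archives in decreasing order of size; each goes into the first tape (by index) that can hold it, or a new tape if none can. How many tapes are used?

Sorted descending: 148, 144, 143, 136, 132, 126, 124, 120, 109, 105, 55, 53, 48, 39, 33, 24, 19.
Put 148 GB in tape 1; 52 GB remain.
Put 144 GB in tape 2; 56 GB remain.
Put 143 GB in tape 3; 57 GB remain.
Put 136 GB in tape 4; 64 GB remain.
Put 132 GB in tape 5; 68 GB remain.
Put 126 GB in tape 6; 74 GB remain.
Put 124 GB in tape 7; 76 GB remain.
Put 120 GB in tape 8; 80 GB remain.
Put 109 GB in tape 9; 91 GB remain.
Put 105 GB in tape 10; 95 GB remain.
Put 55 GB in tape 2; 1 GB remain.
Put 53 GB in tape 3; 4 GB remain.
Put 48 GB in tape 1; 4 GB remain.
Put 39 GB in tape 4; 25 GB remain.
Put 33 GB in tape 5; 35 GB remain.
Put 24 GB in tape 4; 1 GB remain.
Put 19 GB in tape 5; 16 GB remain.

10 tapes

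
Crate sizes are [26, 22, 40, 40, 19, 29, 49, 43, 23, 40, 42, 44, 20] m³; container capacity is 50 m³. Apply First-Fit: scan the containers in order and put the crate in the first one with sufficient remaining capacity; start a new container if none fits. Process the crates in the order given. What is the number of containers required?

10

Put 26 m³ in container 1; 24 m³ remain.
Put 22 m³ in container 1; 2 m³ remain.
Put 40 m³ in container 2; 10 m³ remain.
Put 40 m³ in container 3; 10 m³ remain.
Put 19 m³ in container 4; 31 m³ remain.
Put 29 m³ in container 4; 2 m³ remain.
Put 49 m³ in container 5; 1 m³ remain.
Put 43 m³ in container 6; 7 m³ remain.
Put 23 m³ in container 7; 27 m³ remain.
Put 40 m³ in container 8; 10 m³ remain.
Put 42 m³ in container 9; 8 m³ remain.
Put 44 m³ in container 10; 6 m³ remain.
Put 20 m³ in container 7; 7 m³ remain.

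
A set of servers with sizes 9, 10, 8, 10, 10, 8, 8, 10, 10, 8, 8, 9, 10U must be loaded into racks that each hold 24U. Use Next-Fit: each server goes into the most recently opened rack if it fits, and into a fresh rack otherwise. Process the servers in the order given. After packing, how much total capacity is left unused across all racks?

50

Put 9U in rack 1; 15U remain.
Put 10U in rack 1; 5U remain.
Put 8U in rack 2; 16U remain.
Put 10U in rack 2; 6U remain.
Put 10U in rack 3; 14U remain.
Put 8U in rack 3; 6U remain.
Put 8U in rack 4; 16U remain.
Put 10U in rack 4; 6U remain.
Put 10U in rack 5; 14U remain.
Put 8U in rack 5; 6U remain.
Put 8U in rack 6; 16U remain.
Put 9U in rack 6; 7U remain.
Put 10U in rack 7; 14U remain.
7 racks × 24U = 168U; used 118U; unused 50U.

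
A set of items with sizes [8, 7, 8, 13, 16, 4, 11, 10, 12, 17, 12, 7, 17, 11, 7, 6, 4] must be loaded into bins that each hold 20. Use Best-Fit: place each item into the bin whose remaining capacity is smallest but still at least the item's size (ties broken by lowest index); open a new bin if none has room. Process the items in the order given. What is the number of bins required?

bin 1: place 8, 12 left
bin 1: place 7, 5 left
bin 2: place 8, 12 left
bin 3: place 13, 7 left
bin 4: place 16, 4 left
bin 4: place 4, 0 left
bin 2: place 11, 1 left
bin 5: place 10, 10 left
bin 6: place 12, 8 left
bin 7: place 17, 3 left
bin 8: place 12, 8 left
bin 3: place 7, 0 left
bin 9: place 17, 3 left
bin 10: place 11, 9 left
bin 6: place 7, 1 left
bin 8: place 6, 2 left
bin 1: place 4, 1 left
Final bins: [8,7,4] [8,11] [13,7] [16,4] [10] [12,7] [17] [12,6] [17] [11].

10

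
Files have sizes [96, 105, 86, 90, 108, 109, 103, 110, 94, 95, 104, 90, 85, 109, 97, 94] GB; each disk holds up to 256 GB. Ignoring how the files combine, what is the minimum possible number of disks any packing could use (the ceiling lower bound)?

7

Total size = 96 + 105 + 86 + 90 + 108 + 109 + 103 + 110 + 94 + 95 + 104 + 90 + 85 + 109 + 97 + 94 = 1575 GB.
⌈1575 / 256⌉ = 7.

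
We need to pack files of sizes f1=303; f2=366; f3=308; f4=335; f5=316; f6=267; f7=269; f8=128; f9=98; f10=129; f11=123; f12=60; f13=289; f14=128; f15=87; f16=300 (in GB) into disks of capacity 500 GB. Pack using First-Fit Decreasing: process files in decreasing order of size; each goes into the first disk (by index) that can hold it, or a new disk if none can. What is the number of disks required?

9

Sorted descending: 366, 335, 316, 308, 303, 300, 289, 269, 267, 129, 128, 128, 123, 98, 87, 60.
366 GB → disk 1 (remaining 134 GB)
335 GB → disk 2 (remaining 165 GB)
316 GB → disk 3 (remaining 184 GB)
308 GB → disk 4 (remaining 192 GB)
303 GB → disk 5 (remaining 197 GB)
300 GB → disk 6 (remaining 200 GB)
289 GB → disk 7 (remaining 211 GB)
269 GB → disk 8 (remaining 231 GB)
267 GB → disk 9 (remaining 233 GB)
129 GB → disk 1 (remaining 5 GB)
128 GB → disk 2 (remaining 37 GB)
128 GB → disk 3 (remaining 56 GB)
123 GB → disk 4 (remaining 69 GB)
98 GB → disk 5 (remaining 99 GB)
87 GB → disk 5 (remaining 12 GB)
60 GB → disk 4 (remaining 9 GB)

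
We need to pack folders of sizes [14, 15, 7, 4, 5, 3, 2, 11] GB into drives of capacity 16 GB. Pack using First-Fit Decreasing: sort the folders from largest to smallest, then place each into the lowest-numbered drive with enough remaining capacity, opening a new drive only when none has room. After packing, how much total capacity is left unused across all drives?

Sorted descending: 15, 14, 11, 7, 5, 4, 3, 2.
drive 1: place 15 GB, 1 GB left
drive 2: place 14 GB, 2 GB left
drive 3: place 11 GB, 5 GB left
drive 4: place 7 GB, 9 GB left
drive 3: place 5 GB, 0 GB left
drive 4: place 4 GB, 5 GB left
drive 4: place 3 GB, 2 GB left
drive 2: place 2 GB, 0 GB left
4 drives × 16 GB = 64 GB; used 61 GB; unused 3 GB.

3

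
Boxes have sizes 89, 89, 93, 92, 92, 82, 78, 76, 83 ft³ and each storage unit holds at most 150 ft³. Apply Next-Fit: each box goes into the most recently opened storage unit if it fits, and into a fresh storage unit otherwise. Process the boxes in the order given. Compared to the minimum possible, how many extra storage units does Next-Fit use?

Next-Fit: [89] [89] [93] [92] [92] [82] [78] [76] [83] → 9 storage units.
9 boxes exceed 75 ft³ (half the capacity), and no two of those can share a storage unit, so at least 9 storage units are needed.
So 9 is already optimal.

0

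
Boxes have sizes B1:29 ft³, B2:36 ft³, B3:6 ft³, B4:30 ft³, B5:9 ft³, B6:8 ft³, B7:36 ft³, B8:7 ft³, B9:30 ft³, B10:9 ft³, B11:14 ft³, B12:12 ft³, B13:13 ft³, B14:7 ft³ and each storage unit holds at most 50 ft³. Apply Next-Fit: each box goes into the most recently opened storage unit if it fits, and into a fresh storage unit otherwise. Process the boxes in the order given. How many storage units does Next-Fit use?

Put B1 (29 ft³) in storage unit 1; 21 ft³ remain.
Put B2 (36 ft³) in storage unit 2; 14 ft³ remain.
Put B3 (6 ft³) in storage unit 2; 8 ft³ remain.
Put B4 (30 ft³) in storage unit 3; 20 ft³ remain.
Put B5 (9 ft³) in storage unit 3; 11 ft³ remain.
Put B6 (8 ft³) in storage unit 3; 3 ft³ remain.
Put B7 (36 ft³) in storage unit 4; 14 ft³ remain.
Put B8 (7 ft³) in storage unit 4; 7 ft³ remain.
Put B9 (30 ft³) in storage unit 5; 20 ft³ remain.
Put B10 (9 ft³) in storage unit 5; 11 ft³ remain.
Put B11 (14 ft³) in storage unit 6; 36 ft³ remain.
Put B12 (12 ft³) in storage unit 6; 24 ft³ remain.
Put B13 (13 ft³) in storage unit 6; 11 ft³ remain.
Put B14 (7 ft³) in storage unit 6; 4 ft³ remain.

6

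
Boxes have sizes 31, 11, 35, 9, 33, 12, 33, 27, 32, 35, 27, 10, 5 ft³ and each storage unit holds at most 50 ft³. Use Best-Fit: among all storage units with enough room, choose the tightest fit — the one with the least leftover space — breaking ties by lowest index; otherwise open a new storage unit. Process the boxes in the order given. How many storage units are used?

31 ft³ → storage unit 1 (remaining 19 ft³)
11 ft³ → storage unit 1 (remaining 8 ft³)
35 ft³ → storage unit 2 (remaining 15 ft³)
9 ft³ → storage unit 2 (remaining 6 ft³)
33 ft³ → storage unit 3 (remaining 17 ft³)
12 ft³ → storage unit 3 (remaining 5 ft³)
33 ft³ → storage unit 4 (remaining 17 ft³)
27 ft³ → storage unit 5 (remaining 23 ft³)
32 ft³ → storage unit 6 (remaining 18 ft³)
35 ft³ → storage unit 7 (remaining 15 ft³)
27 ft³ → storage unit 8 (remaining 23 ft³)
10 ft³ → storage unit 7 (remaining 5 ft³)
5 ft³ → storage unit 3 (remaining 0 ft³)
Final storage units: [31,11] [35,9] [33,12,5] [33] [27] [32] [35,10] [27].

8 storage units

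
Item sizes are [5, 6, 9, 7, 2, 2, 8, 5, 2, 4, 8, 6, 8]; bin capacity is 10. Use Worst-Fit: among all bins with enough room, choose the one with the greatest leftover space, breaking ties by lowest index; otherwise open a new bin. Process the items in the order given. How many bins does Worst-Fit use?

bin 1: place 5, 5 left
bin 2: place 6, 4 left
bin 3: place 9, 1 left
bin 4: place 7, 3 left
bin 1: place 2, 3 left
bin 2: place 2, 2 left
bin 5: place 8, 2 left
bin 6: place 5, 5 left
bin 6: place 2, 3 left
bin 7: place 4, 6 left
bin 8: place 8, 2 left
bin 7: place 6, 0 left
bin 9: place 8, 2 left
Final bins: [5,2] [6,2] [9] [7] [8] [5,2] [4,6] [8] [8].

9 bins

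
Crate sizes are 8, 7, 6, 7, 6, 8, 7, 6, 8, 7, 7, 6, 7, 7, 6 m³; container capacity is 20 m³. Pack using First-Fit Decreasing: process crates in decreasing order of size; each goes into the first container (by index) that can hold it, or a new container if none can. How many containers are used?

6

Sorted descending: 8, 8, 8, 7, 7, 7, 7, 7, 7, 7, 6, 6, 6, 6, 6.
container 1: place 8 m³, 12 m³ left
container 1: place 8 m³, 4 m³ left
container 2: place 8 m³, 12 m³ left
container 2: place 7 m³, 5 m³ left
container 3: place 7 m³, 13 m³ left
container 3: place 7 m³, 6 m³ left
container 4: place 7 m³, 13 m³ left
container 4: place 7 m³, 6 m³ left
container 5: place 7 m³, 13 m³ left
container 5: place 7 m³, 6 m³ left
container 3: place 6 m³, 0 m³ left
container 4: place 6 m³, 0 m³ left
container 5: place 6 m³, 0 m³ left
container 6: place 6 m³, 14 m³ left
container 6: place 6 m³, 8 m³ left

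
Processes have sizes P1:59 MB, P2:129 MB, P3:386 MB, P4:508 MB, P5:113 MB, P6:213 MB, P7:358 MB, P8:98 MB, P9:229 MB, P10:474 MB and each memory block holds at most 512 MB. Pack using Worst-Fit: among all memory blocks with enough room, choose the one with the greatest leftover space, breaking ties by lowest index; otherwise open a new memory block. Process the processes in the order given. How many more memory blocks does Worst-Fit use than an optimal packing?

1

Worst-Fit: [59,129,113] [386] [508] [213,98] [358] [229] [474] → 7 memory blocks.
Total size 2567 MB; any packing needs at least ⌈2567/512⌉ = 6 memory blocks.
An optimal packing achieves that bound: [508] [474] [386,113] [358,129] [229,213,59] [98] → 6 memory blocks.
Excess: 7 − 6 = 1.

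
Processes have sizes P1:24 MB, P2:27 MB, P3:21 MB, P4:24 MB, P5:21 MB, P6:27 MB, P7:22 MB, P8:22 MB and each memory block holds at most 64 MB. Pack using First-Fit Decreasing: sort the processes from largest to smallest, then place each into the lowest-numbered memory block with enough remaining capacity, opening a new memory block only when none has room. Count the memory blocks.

4

Sorted descending: 27, 27, 24, 24, 22, 22, 21, 21.
Put 27 MB in memory block 1; 37 MB remain.
Put 27 MB in memory block 1; 10 MB remain.
Put 24 MB in memory block 2; 40 MB remain.
Put 24 MB in memory block 2; 16 MB remain.
Put 22 MB in memory block 3; 42 MB remain.
Put 22 MB in memory block 3; 20 MB remain.
Put 21 MB in memory block 4; 43 MB remain.
Put 21 MB in memory block 4; 22 MB remain.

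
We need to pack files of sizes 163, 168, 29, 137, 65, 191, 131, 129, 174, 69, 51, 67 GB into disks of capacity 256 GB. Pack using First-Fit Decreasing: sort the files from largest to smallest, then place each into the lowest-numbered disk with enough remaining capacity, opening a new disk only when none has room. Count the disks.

7

Sorted descending: 191, 174, 168, 163, 137, 131, 129, 69, 67, 65, 51, 29.
Put 191 GB in disk 1; 65 GB remain.
Put 174 GB in disk 2; 82 GB remain.
Put 168 GB in disk 3; 88 GB remain.
Put 163 GB in disk 4; 93 GB remain.
Put 137 GB in disk 5; 119 GB remain.
Put 131 GB in disk 6; 125 GB remain.
Put 129 GB in disk 7; 127 GB remain.
Put 69 GB in disk 2; 13 GB remain.
Put 67 GB in disk 3; 21 GB remain.
Put 65 GB in disk 1; 0 GB remain.
Put 51 GB in disk 4; 42 GB remain.
Put 29 GB in disk 4; 13 GB remain.
Final disks: [191,65] [174,69] [168,67] [163,51,29] [137] [131] [129].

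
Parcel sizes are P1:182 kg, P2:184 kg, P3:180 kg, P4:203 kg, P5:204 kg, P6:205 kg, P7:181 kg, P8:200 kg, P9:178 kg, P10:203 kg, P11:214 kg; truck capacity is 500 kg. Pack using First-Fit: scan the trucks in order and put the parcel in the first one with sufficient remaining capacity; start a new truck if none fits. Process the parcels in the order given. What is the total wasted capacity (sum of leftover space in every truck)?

P1 (182 kg) → truck 1 (remaining 318 kg)
P2 (184 kg) → truck 1 (remaining 134 kg)
P3 (180 kg) → truck 2 (remaining 320 kg)
P4 (203 kg) → truck 2 (remaining 117 kg)
P5 (204 kg) → truck 3 (remaining 296 kg)
P6 (205 kg) → truck 3 (remaining 91 kg)
P7 (181 kg) → truck 4 (remaining 319 kg)
P8 (200 kg) → truck 4 (remaining 119 kg)
P9 (178 kg) → truck 5 (remaining 322 kg)
P10 (203 kg) → truck 5 (remaining 119 kg)
P11 (214 kg) → truck 6 (remaining 286 kg)
6 trucks × 500 kg = 3000 kg; used 2134 kg; unused 866 kg.

866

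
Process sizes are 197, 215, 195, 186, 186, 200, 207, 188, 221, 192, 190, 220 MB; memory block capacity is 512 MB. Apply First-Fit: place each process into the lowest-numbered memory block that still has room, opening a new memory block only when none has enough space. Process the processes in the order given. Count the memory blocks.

6

Put 197 MB in memory block 1; 315 MB remain.
Put 215 MB in memory block 1; 100 MB remain.
Put 195 MB in memory block 2; 317 MB remain.
Put 186 MB in memory block 2; 131 MB remain.
Put 186 MB in memory block 3; 326 MB remain.
Put 200 MB in memory block 3; 126 MB remain.
Put 207 MB in memory block 4; 305 MB remain.
Put 188 MB in memory block 4; 117 MB remain.
Put 221 MB in memory block 5; 291 MB remain.
Put 192 MB in memory block 5; 99 MB remain.
Put 190 MB in memory block 6; 322 MB remain.
Put 220 MB in memory block 6; 102 MB remain.
Final memory blocks: [197,215] [195,186] [186,200] [207,188] [221,192] [190,220].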